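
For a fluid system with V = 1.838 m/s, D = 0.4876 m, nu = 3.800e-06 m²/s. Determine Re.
Formula: Re = \frac{V D}{\nu}
Re = 1.838·0.4876/3.800e-06 = 235844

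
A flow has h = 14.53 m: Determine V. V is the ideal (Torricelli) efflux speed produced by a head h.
Formula: V = \sqrt{2 g h}
V = √(2·9.81·14.53) = 16.88 m/s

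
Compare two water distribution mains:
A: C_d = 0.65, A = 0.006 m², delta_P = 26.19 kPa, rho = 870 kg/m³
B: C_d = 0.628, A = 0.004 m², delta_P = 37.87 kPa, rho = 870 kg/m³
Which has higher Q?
Q(A) = 30.26 L/s, Q(B) = 23.44 L/s. Answer: A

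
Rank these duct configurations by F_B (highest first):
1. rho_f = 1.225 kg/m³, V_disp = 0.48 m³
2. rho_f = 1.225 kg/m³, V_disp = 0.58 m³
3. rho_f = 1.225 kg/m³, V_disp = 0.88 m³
Case 1: F_B = 5.768 N
Case 2: F_B = 6.97 N
Case 3: F_B = 10.58 N
Ranking (highest first): 3, 2, 1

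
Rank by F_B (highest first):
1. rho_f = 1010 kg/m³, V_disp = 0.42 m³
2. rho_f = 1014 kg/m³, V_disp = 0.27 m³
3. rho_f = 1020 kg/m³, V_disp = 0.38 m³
Case 1: F_B = 4161 N
Case 2: F_B = 2686 N
Case 3: F_B = 3802 N
Ranking (highest first): 1, 3, 2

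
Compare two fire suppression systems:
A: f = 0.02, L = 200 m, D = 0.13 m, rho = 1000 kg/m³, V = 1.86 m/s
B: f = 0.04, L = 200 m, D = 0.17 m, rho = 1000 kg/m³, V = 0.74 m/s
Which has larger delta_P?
delta_P(A) = 53.22 kPa, delta_P(B) = 12.88 kPa. Answer: A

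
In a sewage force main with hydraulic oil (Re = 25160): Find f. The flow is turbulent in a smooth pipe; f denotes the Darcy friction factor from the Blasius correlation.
Formula: f = \frac{0.316}{Re^{0.25}}
f = 0.316/25160^0.25 = 0.02509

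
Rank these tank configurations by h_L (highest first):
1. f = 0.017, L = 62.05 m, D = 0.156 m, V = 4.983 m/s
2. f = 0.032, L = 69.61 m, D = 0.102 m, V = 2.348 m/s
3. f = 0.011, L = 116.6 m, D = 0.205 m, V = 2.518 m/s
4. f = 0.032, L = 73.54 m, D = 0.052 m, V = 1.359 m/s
Case 1: h_L = 8.558 m
Case 2: h_L = 6.136 m
Case 3: h_L = 2.022 m
Case 4: h_L = 4.26 m
Ranking (highest first): 1, 2, 4, 3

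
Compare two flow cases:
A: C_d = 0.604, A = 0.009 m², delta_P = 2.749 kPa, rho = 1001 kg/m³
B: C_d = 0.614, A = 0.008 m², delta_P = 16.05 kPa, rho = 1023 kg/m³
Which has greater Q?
Q(A) = 12.74 L/s, Q(B) = 27.52 L/s. Answer: B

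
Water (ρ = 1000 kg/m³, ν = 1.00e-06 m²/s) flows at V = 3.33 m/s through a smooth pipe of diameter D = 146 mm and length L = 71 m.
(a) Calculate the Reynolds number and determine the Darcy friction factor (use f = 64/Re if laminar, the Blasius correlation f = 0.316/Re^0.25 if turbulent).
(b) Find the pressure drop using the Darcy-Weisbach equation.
(a) Re = V·D/ν = 3.33·0.146/1.00e-06 = 486180 → turbulent (Re > 4000); f = 0.316/Re^0.25 = 0.316/486180^0.25 = 0.011967 (Blasius is strictly valid for Re ≲ 1e5; used here as the smooth-pipe estimate the problem specifies)
(b) Darcy-Weisbach: ΔP = f·(L/D)·½ρV²/1000 = 0.011967·(71/0.146)·½·1000·3.33²/1000 = 32.27 kPa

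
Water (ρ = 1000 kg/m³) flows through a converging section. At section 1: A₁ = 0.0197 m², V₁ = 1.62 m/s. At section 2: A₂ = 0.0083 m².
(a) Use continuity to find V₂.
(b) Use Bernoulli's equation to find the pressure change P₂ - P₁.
(a) Continuity: A₁V₁=A₂V₂ -> V₂=A₁V₁/A₂=0.0197*1.62/0.0083=3.85 m/s
(b) Bernoulli: P₂-P₁=0.5*rho*(V₁^2-V₂^2)/1000=0.5*1000*(1.62^2-3.85^2)/1000=-6.099 kPa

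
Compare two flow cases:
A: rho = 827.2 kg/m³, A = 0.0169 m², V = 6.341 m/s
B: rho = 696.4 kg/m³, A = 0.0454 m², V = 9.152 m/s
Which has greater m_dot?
m_dot(A) = 88.65 kg/s, m_dot(B) = 289.4 kg/s. Answer: B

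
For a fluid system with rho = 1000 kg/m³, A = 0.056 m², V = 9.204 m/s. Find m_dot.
Formula: \dot{m} = \rho A V
m_dot = 1000·0.056·9.204 = 515.4 kg/s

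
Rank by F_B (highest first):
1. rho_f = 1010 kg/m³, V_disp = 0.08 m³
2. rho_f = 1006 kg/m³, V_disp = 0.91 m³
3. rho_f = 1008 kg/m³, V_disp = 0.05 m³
Case 1: F_B = 792.6 N
Case 2: F_B = 8981 N
Case 3: F_B = 494.4 N
Ranking (highest first): 2, 1, 3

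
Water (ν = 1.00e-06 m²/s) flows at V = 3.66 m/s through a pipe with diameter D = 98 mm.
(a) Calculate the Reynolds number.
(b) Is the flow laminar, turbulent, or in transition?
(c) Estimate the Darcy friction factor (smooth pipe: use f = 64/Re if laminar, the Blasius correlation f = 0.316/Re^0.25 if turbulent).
(a) Re = V·D/ν = 3.66·0.098/1.00e-06 = 358680
(b) Flow regime: turbulent (Re > 4000)
(c) Friction factor: f = 0.316/Re^0.25 = 0.316/358680^0.25 = 0.01291 (Blasius is strictly valid for Re ≲ 1e5; used here as the smooth-pipe estimate the problem specifies)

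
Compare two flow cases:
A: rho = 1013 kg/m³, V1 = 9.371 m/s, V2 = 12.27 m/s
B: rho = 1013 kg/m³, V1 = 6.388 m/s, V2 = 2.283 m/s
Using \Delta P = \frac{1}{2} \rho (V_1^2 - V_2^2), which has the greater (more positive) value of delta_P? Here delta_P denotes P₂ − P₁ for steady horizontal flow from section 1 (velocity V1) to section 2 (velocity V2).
delta_P(A) = -31.78 kPa, delta_P(B) = 18.03 kPa. Answer: B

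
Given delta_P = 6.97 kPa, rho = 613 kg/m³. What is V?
Formula: V = \sqrt{\frac{2 \Delta P}{\rho}}
V = √(2·(6.97·1000)/613) = 4.769 m/s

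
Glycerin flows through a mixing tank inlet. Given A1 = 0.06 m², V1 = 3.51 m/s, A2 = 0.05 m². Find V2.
Formula: V_2 = \frac{A_1 V_1}{A_2}
V2 = 0.06·3.51/0.05 = 4.212 m/s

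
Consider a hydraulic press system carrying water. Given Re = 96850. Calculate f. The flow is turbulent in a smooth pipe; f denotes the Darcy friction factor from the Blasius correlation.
Formula: f = \frac{0.316}{Re^{0.25}}
f = 0.316/96850^0.25 = 0.01791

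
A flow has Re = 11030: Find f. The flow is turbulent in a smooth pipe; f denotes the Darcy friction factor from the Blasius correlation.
Formula: f = \frac{0.316}{Re^{0.25}}
f = 0.316/11030^0.25 = 0.03083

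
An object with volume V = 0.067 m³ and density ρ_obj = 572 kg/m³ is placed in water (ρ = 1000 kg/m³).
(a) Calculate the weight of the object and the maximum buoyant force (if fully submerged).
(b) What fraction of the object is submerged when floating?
(a) W=rho_obj*g*V=572*9.81*0.067=376.0 N; F_B(max)=rho*g*V=1000*9.81*0.067=657.3 N
(b) Floating fraction=rho_obj/rho=572/1000=0.572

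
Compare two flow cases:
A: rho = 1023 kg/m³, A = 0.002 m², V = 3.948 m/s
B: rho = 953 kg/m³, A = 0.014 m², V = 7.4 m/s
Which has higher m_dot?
m_dot(A) = 8.078 kg/s, m_dot(B) = 98.73 kg/s. Answer: B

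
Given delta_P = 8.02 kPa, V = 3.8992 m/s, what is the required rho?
Formula: V = \sqrt{\frac{2 \Delta P}{\rho}}
Substituting knowns: 3.8992 = √(2·(8.02·1000)/rho)
Solving for rho: rho = 2·(8.02·1000)/3.8992² = 1055 kg/m³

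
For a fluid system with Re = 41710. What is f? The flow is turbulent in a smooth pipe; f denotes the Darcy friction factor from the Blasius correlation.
Formula: f = \frac{0.316}{Re^{0.25}}
f = 0.316/41710^0.25 = 0.02211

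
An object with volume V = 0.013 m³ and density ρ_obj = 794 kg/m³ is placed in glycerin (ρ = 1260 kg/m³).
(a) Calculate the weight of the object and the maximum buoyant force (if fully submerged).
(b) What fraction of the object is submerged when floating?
(a) W=rho_obj*g*V=794*9.81*0.013=101.3 N; F_B(max)=rho*g*V=1260*9.81*0.013=160.7 N
(b) Floating fraction=rho_obj/rho=794/1260=0.630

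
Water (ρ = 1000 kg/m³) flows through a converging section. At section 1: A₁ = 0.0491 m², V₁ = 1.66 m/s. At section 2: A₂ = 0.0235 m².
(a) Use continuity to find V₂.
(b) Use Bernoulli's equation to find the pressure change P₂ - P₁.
(a) Continuity: A₁V₁=A₂V₂ -> V₂=A₁V₁/A₂=0.0491*1.66/0.0235=3.47 m/s
(b) Bernoulli: P₂-P₁=0.5*rho*(V₁^2-V₂^2)/1000=0.5*1000*(1.66^2-3.47^2)/1000=-4.643 kPa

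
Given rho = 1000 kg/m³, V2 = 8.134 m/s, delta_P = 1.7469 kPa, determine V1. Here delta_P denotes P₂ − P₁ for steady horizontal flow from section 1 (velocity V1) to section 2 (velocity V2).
Formula: \Delta P = \frac{1}{2} \rho (V_1^2 - V_2^2)
Substituting knowns: 1.7469 = 0.5·1000·(V1² − 8.134²)/1000
Solving for V1: V1 = √(8.134² + 2·(1.7469·1000)/1000) = 8.346 m/s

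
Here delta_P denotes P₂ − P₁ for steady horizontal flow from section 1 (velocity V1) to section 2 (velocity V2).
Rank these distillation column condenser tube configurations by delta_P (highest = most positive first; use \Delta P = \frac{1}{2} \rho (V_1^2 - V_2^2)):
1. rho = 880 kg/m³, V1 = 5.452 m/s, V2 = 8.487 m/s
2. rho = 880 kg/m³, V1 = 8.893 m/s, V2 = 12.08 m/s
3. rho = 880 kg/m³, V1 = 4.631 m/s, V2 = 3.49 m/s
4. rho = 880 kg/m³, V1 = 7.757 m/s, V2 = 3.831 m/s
Case 1: delta_P = -18.61 kPa
Case 2: delta_P = -29.41 kPa
Case 3: delta_P = 4.077 kPa
Case 4: delta_P = 20.02 kPa
Ranking (highest first): 4, 3, 1, 2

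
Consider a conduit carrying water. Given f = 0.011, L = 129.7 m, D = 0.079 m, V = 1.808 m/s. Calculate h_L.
Formula: h_L = f \frac{L}{D} \frac{V^2}{2g}
h_L = 0.011·(129.7/0.079)·1.808²/(2·9.81) = 3.009 m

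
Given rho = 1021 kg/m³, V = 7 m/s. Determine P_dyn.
Formula: P_{dyn} = \frac{1}{2} \rho V^2
P_dyn = 0.5·1021·7²/1000 = 25.01 kPa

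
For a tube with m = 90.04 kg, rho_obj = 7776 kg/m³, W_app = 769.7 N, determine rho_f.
Formula: W_{app} = mg\left(1 - \frac{\rho_f}{\rho_{obj}}\right)
Substituting knowns: 769.7 = 90.04·9.81·(1 − rho_f/7776)
Solving for rho_f: rho_f = 7776·(1 − 769.7/(90.04·9.81)) = 1000 kg/m³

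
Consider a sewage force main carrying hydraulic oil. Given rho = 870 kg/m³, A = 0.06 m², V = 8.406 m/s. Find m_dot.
Formula: \dot{m} = \rho A V
m_dot = 870·0.06·8.406 = 438.8 kg/s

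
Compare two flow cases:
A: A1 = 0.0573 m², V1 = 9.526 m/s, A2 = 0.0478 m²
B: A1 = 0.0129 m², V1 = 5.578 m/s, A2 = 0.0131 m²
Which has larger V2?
V2(A) = 11.42 m/s, V2(B) = 5.493 m/s. Answer: A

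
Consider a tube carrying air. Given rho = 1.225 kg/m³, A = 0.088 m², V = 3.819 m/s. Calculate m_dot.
Formula: \dot{m} = \rho A V
m_dot = 1.225·0.088·3.819 = 0.4117 kg/s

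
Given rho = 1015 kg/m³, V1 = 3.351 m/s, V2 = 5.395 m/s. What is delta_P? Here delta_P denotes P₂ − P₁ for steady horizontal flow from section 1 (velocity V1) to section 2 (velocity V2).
Formula: \Delta P = \frac{1}{2} \rho (V_1^2 - V_2^2)
delta_P = 0.5·1015·(3.351² − 5.395²)/1000 = -9.072 kPa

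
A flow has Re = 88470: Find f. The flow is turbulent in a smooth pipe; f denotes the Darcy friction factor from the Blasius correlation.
Formula: f = \frac{0.316}{Re^{0.25}}
f = 0.316/88470^0.25 = 0.01832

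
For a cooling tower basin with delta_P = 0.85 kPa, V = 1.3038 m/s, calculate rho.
Formula: V = \sqrt{\frac{2 \Delta P}{\rho}}
Substituting knowns: 1.3038 = √(2·(0.85·1000)/rho)
Solving for rho: rho = 2·(0.85·1000)/1.3038² = 1000 kg/m³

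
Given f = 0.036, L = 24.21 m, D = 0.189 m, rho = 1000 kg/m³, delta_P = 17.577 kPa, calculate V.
Formula: \Delta P = f \frac{L}{D} \frac{\rho V^2}{2}
Substituting knowns: 17.577 = 0.036·(24.21/0.189)·0.5·1000·V²/1000
Solving for V: V = √((17.577·1000)/(0.036·(24.21/0.189)·0.5·1000)) = 2.761 m/s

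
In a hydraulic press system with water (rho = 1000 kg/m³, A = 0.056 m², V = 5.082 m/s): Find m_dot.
Formula: \dot{m} = \rho A V
m_dot = 1000·0.056·5.082 = 284.6 kg/s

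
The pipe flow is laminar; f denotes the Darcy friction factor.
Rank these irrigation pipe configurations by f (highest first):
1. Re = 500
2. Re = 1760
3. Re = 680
Case 1: f = 0.128
Case 2: f = 0.03636
Case 3: f = 0.09412
Ranking (highest first): 1, 3, 2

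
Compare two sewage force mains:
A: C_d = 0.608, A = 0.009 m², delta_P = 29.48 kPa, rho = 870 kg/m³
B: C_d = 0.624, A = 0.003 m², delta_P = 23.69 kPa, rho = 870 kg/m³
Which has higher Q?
Q(A) = 45.05 L/s, Q(B) = 13.81 L/s. Answer: A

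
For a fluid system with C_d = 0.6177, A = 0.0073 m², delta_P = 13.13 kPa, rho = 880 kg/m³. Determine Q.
Formula: Q = C_d A \sqrt{\frac{2 \Delta P}{\rho}}
Q = 0.6177·0.0073·√(2·(13.13·1000)/880)·1000 = 24.63 L/s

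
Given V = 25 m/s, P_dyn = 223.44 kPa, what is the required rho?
Formula: P_{dyn} = \frac{1}{2} \rho V^2
Substituting knowns: 223.44 = 0.5·rho·25²/1000
Solving for rho: rho = 2·(223.44·1000)/25² = 715 kg/m³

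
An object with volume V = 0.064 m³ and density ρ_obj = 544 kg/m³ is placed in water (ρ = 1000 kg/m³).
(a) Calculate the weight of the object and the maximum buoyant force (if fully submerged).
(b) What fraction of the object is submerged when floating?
(a) W=rho_obj*g*V=544*9.81*0.064=341.5 N; F_B(max)=rho*g*V=1000*9.81*0.064=627.8 N
(b) Floating fraction=rho_obj/rho=544/1000=0.544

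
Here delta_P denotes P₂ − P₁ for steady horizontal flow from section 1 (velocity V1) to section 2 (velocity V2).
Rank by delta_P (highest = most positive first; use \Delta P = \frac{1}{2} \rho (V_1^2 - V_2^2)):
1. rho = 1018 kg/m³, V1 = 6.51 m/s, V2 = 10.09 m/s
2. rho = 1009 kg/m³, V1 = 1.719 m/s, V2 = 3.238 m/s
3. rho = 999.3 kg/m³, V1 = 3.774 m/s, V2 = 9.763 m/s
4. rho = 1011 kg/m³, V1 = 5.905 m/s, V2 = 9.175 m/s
Case 1: delta_P = -30.25 kPa
Case 2: delta_P = -3.799 kPa
Case 3: delta_P = -40.51 kPa
Case 4: delta_P = -24.93 kPa
Ranking (highest first): 2, 4, 1, 3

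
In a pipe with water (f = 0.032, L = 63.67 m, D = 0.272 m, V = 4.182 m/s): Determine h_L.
Formula: h_L = f \frac{L}{D} \frac{V^2}{2g}
h_L = 0.032·(63.67/0.272)·4.182²/(2·9.81) = 6.677 m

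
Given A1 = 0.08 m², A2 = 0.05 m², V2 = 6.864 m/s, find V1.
Formula: V_2 = \frac{A_1 V_1}{A_2}
Substituting knowns: 6.864 = 0.08·V1/0.05
Solving for V1: V1 = 6.864·0.05/0.08 = 4.29 m/s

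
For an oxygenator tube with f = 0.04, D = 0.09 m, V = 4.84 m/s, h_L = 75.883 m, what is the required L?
Formula: h_L = f \frac{L}{D} \frac{V^2}{2g}
Substituting knowns: 75.883 = 0.04·(L/0.09)·4.84²/(2·9.81)
Solving for L: L = 75.883·2·9.81·0.09/(0.04·4.84²) = 143 m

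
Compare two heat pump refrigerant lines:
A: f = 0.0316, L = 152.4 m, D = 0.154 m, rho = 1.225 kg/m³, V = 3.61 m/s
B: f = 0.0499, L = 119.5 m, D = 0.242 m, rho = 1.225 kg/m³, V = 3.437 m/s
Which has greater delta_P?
delta_P(A) = 0.2496 kPa, delta_P(B) = 0.1783 kPa. Answer: A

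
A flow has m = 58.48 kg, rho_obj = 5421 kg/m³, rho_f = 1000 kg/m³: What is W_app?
Formula: W_{app} = mg\left(1 - \frac{\rho_f}{\rho_{obj}}\right)
W_app = 58.48·9.81·(1 − 1000/5421) = 467.9 N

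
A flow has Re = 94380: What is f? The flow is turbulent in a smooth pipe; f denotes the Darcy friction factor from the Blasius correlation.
Formula: f = \frac{0.316}{Re^{0.25}}
f = 0.316/94380^0.25 = 0.01803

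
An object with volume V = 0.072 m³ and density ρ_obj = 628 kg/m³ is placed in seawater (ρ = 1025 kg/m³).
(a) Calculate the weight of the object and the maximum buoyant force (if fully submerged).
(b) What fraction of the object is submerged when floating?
(a) W=rho_obj*g*V=628*9.81*0.072=443.6 N; F_B(max)=rho*g*V=1025*9.81*0.072=724.0 N
(b) Floating fraction=rho_obj/rho=628/1025=0.613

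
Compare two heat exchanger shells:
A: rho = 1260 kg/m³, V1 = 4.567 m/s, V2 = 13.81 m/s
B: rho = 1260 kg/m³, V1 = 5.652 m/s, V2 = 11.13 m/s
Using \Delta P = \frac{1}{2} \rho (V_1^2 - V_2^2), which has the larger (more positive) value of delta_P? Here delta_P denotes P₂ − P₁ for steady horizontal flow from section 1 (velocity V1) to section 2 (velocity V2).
delta_P(A) = -107 kPa, delta_P(B) = -57.92 kPa. Answer: B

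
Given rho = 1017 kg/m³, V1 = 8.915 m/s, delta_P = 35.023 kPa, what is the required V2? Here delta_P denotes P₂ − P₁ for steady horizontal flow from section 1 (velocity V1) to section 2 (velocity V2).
Formula: \Delta P = \frac{1}{2} \rho (V_1^2 - V_2^2)
Substituting knowns: 35.023 = 0.5·1017·(8.915² − V2²)/1000
Solving for V2: V2 = √(8.915² − 2·(35.023·1000)/1017) = 3.256 m/s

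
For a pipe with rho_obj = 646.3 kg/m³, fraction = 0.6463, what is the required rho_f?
Formula: f_{sub} = \frac{\rho_{obj}}{\rho_f}
Substituting knowns: 0.6463 = 646.3/rho_f
Solving for rho_f: rho_f = 646.3/0.6463 = 1000 kg/m³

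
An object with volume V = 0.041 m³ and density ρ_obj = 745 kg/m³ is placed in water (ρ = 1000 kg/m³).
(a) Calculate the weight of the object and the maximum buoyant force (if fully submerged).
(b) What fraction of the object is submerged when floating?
(a) W=rho_obj*g*V=745*9.81*0.041=299.6 N; F_B(max)=rho*g*V=1000*9.81*0.041=402.2 N
(b) Floating fraction=rho_obj/rho=745/1000=0.745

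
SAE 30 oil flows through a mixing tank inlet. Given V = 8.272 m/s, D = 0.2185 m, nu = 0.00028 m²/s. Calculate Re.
Formula: Re = \frac{V D}{\nu}
Re = 8.272·0.2185/0.00028 = 6455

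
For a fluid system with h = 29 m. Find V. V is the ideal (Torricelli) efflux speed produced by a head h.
Formula: V = \sqrt{2 g h}
V = √(2·9.81·29) = 23.85 m/s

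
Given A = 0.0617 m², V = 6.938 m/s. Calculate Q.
Formula: Q = A V
Q = 0.0617·6.938·1000 = 428.1 L/s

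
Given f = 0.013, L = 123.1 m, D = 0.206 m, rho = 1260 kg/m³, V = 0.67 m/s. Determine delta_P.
Formula: \Delta P = f \frac{L}{D} \frac{\rho V^2}{2}
delta_P = 0.013·(123.1/0.206)·0.5·1260·0.67²/1000 = 2.197 kPa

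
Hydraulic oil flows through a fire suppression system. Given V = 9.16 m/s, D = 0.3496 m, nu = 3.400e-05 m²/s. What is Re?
Formula: Re = \frac{V D}{\nu}
Re = 9.16·0.3496/3.400e-05 = 94186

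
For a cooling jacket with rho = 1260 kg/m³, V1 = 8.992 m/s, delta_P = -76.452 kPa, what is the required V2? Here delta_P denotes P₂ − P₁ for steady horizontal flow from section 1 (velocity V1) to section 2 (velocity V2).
Formula: \Delta P = \frac{1}{2} \rho (V_1^2 - V_2^2)
Substituting knowns: -76.452 = 0.5·1260·(8.992² − V2²)/1000
Solving for V2: V2 = √(8.992² − 2·(-76.452·1000)/1260) = 14.22 m/s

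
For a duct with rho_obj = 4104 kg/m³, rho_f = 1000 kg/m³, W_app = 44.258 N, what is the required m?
Formula: W_{app} = mg\left(1 - \frac{\rho_f}{\rho_{obj}}\right)
Substituting knowns: 44.258 = m·9.81·(1 − 1000/4104)
Solving for m: m = 44.258/(9.81·(1 − 1000/4104)) = 5.965 kg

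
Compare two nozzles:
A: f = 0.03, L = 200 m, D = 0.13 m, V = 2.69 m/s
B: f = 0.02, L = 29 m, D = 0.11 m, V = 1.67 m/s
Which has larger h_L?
h_L(A) = 17.02 m, h_L(B) = 0.7495 m. Answer: A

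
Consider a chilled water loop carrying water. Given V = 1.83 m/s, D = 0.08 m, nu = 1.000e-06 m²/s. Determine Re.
Formula: Re = \frac{V D}{\nu}
Re = 1.83·0.08/1.000e-06 = 146400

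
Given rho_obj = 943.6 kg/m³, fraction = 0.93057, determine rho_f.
Formula: f_{sub} = \frac{\rho_{obj}}{\rho_f}
Substituting knowns: 0.93057 = 943.6/rho_f
Solving for rho_f: rho_f = 943.6/0.93057 = 1014 kg/m³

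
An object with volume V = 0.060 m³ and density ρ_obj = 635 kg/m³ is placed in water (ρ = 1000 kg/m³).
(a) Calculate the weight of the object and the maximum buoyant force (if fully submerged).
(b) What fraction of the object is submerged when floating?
(a) W=rho_obj*g*V=635*9.81*0.060=373.8 N; F_B(max)=rho*g*V=1000*9.81*0.060=588.6 N
(b) Floating fraction=rho_obj/rho=635/1000=0.635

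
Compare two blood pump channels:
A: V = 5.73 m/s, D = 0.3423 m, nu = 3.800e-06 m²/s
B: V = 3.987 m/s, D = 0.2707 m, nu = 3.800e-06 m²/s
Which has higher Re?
Re(A) = 516152, Re(B) = 284021. Answer: A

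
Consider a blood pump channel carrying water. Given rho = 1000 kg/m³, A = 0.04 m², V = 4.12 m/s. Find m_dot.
Formula: \dot{m} = \rho A V
m_dot = 1000·0.04·4.12 = 164.8 kg/s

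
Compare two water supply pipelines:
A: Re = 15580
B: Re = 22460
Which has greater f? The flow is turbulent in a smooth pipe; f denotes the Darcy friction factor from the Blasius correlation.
f(A) = 0.02828, f(B) = 0.02581. Answer: A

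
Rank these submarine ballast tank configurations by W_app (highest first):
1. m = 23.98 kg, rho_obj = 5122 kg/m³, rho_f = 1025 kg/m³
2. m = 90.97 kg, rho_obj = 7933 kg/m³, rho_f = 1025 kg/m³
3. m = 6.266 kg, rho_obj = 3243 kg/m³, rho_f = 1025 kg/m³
Case 1: W_app = 188.2 N
Case 2: W_app = 777.1 N
Case 3: W_app = 42.04 N
Ranking (highest first): 2, 1, 3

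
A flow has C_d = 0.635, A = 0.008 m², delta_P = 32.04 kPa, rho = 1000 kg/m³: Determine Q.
Formula: Q = C_d A \sqrt{\frac{2 \Delta P}{\rho}}
Q = 0.635·0.008·√(2·(32.04·1000)/1000)·1000 = 40.67 L/s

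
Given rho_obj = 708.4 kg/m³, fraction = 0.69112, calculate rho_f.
Formula: f_{sub} = \frac{\rho_{obj}}{\rho_f}
Substituting knowns: 0.69112 = 708.4/rho_f
Solving for rho_f: rho_f = 708.4/0.69112 = 1025 kg/m³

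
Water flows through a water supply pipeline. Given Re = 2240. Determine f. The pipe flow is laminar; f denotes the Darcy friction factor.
Formula: f = \frac{64}{Re}
f = 64/2240 = 0.02857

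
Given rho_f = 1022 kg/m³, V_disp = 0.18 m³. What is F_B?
Formula: F_B = \rho_f g V_{disp}
F_B = 1022·9.81·0.18 = 1805 N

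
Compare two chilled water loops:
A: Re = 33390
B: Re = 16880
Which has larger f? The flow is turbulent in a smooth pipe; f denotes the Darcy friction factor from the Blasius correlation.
f(A) = 0.02338, f(B) = 0.02772. Answer: B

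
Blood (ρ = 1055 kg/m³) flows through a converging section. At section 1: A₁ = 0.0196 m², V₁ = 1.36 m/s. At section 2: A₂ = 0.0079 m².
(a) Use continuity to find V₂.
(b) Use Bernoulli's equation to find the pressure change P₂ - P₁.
(a) Continuity: A₁V₁=A₂V₂ -> V₂=A₁V₁/A₂=0.0196*1.36/0.0079=3.37 m/s
(b) Bernoulli: P₂-P₁=0.5*rho*(V₁^2-V₂^2)/1000=0.5*1055*(1.36^2-3.37^2)/1000=-5.015 kPa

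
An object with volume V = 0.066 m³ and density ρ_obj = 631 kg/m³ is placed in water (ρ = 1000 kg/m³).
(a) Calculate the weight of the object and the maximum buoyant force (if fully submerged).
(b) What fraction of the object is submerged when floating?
(a) W=rho_obj*g*V=631*9.81*0.066=408.5 N; F_B(max)=rho*g*V=1000*9.81*0.066=647.5 N
(b) Floating fraction=rho_obj/rho=631/1000=0.631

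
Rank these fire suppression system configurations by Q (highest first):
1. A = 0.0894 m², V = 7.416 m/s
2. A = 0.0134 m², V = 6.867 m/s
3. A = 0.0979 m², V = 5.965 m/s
Case 1: Q = 663 L/s
Case 2: Q = 92.02 L/s
Case 3: Q = 584 L/s
Ranking (highest first): 1, 3, 2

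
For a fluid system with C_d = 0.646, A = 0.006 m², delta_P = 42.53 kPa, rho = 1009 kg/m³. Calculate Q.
Formula: Q = C_d A \sqrt{\frac{2 \Delta P}{\rho}}
Q = 0.646·0.006·√(2·(42.53·1000)/1009)·1000 = 35.59 L/s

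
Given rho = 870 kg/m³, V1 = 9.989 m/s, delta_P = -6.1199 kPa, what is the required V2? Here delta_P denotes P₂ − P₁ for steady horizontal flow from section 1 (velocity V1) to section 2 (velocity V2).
Formula: \Delta P = \frac{1}{2} \rho (V_1^2 - V_2^2)
Substituting knowns: -6.1199 = 0.5·870·(9.989² − V2²)/1000
Solving for V2: V2 = √(9.989² − 2·(-6.1199·1000)/870) = 10.67 m/s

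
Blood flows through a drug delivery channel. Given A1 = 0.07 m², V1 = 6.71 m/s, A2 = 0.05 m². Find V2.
Formula: V_2 = \frac{A_1 V_1}{A_2}
V2 = 0.07·6.71/0.05 = 9.394 m/s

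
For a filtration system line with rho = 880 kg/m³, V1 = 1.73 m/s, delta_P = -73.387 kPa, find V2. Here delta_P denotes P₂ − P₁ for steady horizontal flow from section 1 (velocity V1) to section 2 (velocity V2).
Formula: \Delta P = \frac{1}{2} \rho (V_1^2 - V_2^2)
Substituting knowns: -73.387 = 0.5·880·(1.73² − V2²)/1000
Solving for V2: V2 = √(1.73² − 2·(-73.387·1000)/880) = 13.03 m/s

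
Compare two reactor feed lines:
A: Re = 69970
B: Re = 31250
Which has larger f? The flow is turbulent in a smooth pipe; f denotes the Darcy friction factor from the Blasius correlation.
f(A) = 0.01943, f(B) = 0.02377. Answer: B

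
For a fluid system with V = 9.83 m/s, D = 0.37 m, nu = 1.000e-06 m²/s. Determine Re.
Formula: Re = \frac{V D}{\nu}
Re = 9.83·0.37/1.000e-06 = 3.637e+06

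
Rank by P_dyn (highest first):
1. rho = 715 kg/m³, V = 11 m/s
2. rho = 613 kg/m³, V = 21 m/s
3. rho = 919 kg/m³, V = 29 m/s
Case 1: P_dyn = 43.26 kPa
Case 2: P_dyn = 135.2 kPa
Case 3: P_dyn = 386.4 kPa
Ranking (highest first): 3, 2, 1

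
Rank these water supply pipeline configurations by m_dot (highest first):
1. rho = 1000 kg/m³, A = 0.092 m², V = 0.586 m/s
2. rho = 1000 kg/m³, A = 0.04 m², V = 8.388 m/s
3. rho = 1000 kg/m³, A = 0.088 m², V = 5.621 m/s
Case 1: m_dot = 53.91 kg/s
Case 2: m_dot = 335.5 kg/s
Case 3: m_dot = 494.6 kg/s
Ranking (highest first): 3, 2, 1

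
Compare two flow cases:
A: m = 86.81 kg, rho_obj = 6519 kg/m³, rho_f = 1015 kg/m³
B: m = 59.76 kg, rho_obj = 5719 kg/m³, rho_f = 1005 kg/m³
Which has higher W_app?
W_app(A) = 719 N, W_app(B) = 483.2 N. Answer: A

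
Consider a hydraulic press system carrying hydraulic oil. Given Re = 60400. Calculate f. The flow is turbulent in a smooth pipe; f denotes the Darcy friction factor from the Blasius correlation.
Formula: f = \frac{0.316}{Re^{0.25}}
f = 0.316/60400^0.25 = 0.02016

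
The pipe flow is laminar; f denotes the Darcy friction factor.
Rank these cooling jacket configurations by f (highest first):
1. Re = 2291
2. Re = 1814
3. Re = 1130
Case 1: f = 0.02794
Case 2: f = 0.03528
Case 3: f = 0.05664
Ranking (highest first): 3, 2, 1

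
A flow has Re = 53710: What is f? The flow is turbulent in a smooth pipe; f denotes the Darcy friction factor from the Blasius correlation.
Formula: f = \frac{0.316}{Re^{0.25}}
f = 0.316/53710^0.25 = 0.02076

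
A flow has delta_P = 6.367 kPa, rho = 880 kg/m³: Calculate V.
Formula: V = \sqrt{\frac{2 \Delta P}{\rho}}
V = √(2·(6.367·1000)/880) = 3.804 m/s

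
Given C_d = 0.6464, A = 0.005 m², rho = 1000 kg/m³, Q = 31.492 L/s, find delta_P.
Formula: Q = C_d A \sqrt{\frac{2 \Delta P}{\rho}}
Substituting knowns: 31.492 = 0.6464·0.005·√(2·(delta_P·1000)/1000)·1000
Solving for delta_P: delta_P = ((31.492/1000)/(0.6464·0.005))²·1000/2/1000 = 47.47 kPa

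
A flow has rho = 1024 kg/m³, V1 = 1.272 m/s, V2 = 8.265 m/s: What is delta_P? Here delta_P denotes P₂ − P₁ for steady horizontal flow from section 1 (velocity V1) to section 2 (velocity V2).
Formula: \Delta P = \frac{1}{2} \rho (V_1^2 - V_2^2)
delta_P = 0.5·1024·(1.272² − 8.265²)/1000 = -34.15 kPa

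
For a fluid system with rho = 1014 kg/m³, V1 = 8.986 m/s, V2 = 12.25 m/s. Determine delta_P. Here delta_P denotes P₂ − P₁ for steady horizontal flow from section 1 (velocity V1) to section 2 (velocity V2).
Formula: \Delta P = \frac{1}{2} \rho (V_1^2 - V_2^2)
delta_P = 0.5·1014·(8.986² − 12.25²)/1000 = -35.14 kPa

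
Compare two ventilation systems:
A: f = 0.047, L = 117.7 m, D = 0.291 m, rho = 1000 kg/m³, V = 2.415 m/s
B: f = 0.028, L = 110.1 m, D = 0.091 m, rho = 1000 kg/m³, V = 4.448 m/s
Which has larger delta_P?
delta_P(A) = 55.44 kPa, delta_P(B) = 335.1 kPa. Answer: B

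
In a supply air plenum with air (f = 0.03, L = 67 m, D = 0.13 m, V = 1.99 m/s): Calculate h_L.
Formula: h_L = f \frac{L}{D} \frac{V^2}{2g}
h_L = 0.03·(67/0.13)·1.99²/(2·9.81) = 3.121 m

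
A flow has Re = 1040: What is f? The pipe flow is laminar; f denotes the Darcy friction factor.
Formula: f = \frac{64}{Re}
f = 64/1040 = 0.06154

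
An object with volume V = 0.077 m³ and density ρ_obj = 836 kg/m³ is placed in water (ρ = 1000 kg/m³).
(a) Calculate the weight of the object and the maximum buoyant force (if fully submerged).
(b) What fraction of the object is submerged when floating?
(a) W=rho_obj*g*V=836*9.81*0.077=631.5 N; F_B(max)=rho*g*V=1000*9.81*0.077=755.4 N
(b) Floating fraction=rho_obj/rho=836/1000=0.836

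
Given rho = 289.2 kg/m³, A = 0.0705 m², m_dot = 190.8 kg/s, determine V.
Formula: \dot{m} = \rho A V
Substituting knowns: 190.8 = 289.2·0.0705·V
Solving for V: V = 190.8/(289.2·0.0705) = 9.358 m/s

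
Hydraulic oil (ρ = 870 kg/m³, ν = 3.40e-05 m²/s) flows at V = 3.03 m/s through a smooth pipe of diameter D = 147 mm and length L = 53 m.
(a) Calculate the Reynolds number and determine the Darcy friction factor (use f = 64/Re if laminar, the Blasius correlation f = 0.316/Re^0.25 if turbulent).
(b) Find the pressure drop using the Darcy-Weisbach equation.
(a) Re = V·D/ν = 3.03·0.147/3.40e-05 = 13100 → turbulent (Re > 4000); f = 0.316/Re^0.25 = 0.316/13100^0.25 = 0.029537
(b) Darcy-Weisbach: ΔP = f·(L/D)·½ρV²/1000 = 0.029537·(53/0.147)·½·870·3.03²/1000 = 42.53 kPa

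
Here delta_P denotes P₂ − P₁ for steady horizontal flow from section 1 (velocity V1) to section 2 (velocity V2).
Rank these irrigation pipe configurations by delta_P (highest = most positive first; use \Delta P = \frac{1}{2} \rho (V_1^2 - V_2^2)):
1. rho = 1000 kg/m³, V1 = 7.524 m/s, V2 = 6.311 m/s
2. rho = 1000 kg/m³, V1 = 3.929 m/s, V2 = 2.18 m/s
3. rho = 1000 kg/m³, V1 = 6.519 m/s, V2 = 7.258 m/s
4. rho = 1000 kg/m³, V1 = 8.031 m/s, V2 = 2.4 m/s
Case 1: delta_P = 8.391 kPa
Case 2: delta_P = 5.342 kPa
Case 3: delta_P = -5.091 kPa
Case 4: delta_P = 29.37 kPa
Ranking (highest first): 4, 1, 2, 3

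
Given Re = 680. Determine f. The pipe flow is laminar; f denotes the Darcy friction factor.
Formula: f = \frac{64}{Re}
f = 64/680 = 0.09412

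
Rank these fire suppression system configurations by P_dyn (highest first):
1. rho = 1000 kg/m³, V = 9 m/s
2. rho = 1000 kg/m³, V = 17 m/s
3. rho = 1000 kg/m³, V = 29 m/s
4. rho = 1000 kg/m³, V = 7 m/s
Case 1: P_dyn = 40.5 kPa
Case 2: P_dyn = 144.5 kPa
Case 3: P_dyn = 420.5 kPa
Case 4: P_dyn = 24.5 kPa
Ranking (highest first): 3, 2, 1, 4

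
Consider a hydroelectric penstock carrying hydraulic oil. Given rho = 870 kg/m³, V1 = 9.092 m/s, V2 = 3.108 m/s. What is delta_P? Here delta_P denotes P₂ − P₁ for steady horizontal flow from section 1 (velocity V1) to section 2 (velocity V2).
Formula: \Delta P = \frac{1}{2} \rho (V_1^2 - V_2^2)
delta_P = 0.5·870·(9.092² − 3.108²)/1000 = 31.76 kPa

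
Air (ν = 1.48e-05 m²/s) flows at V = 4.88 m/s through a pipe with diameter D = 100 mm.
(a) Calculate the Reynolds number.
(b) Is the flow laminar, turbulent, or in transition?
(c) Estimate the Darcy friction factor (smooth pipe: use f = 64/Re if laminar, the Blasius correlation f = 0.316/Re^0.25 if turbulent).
(a) Re = V·D/ν = 4.88·0.1/1.48e-05 = 32973
(b) Flow regime: turbulent (Re > 4000)
(c) Friction factor: f = 0.316/Re^0.25 = 0.316/32973^0.25 = 0.02345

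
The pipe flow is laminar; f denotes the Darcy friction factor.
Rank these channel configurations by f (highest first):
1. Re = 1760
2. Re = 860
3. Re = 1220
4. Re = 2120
Case 1: f = 0.03636
Case 2: f = 0.07442
Case 3: f = 0.05246
Case 4: f = 0.03019
Ranking (highest first): 2, 3, 1, 4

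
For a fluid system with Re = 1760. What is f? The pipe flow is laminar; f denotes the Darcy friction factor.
Formula: f = \frac{64}{Re}
f = 64/1760 = 0.03636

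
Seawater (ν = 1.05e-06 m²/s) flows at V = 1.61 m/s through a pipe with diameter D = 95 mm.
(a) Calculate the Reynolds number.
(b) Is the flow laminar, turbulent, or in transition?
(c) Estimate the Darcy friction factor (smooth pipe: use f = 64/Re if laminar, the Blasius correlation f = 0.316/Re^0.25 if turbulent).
(a) Re = V·D/ν = 1.61·0.095/1.05e-06 = 145670
(b) Flow regime: turbulent (Re > 4000)
(c) Friction factor: f = 0.316/Re^0.25 = 0.316/145670^0.25 = 0.01618 (Blasius is strictly valid for Re ≲ 1e5; used here as the smooth-pipe estimate the problem specifies)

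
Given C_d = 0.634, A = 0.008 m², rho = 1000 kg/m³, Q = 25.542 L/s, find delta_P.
Formula: Q = C_d A \sqrt{\frac{2 \Delta P}{\rho}}
Substituting knowns: 25.542 = 0.634·0.008·√(2·(delta_P·1000)/1000)·1000
Solving for delta_P: delta_P = ((25.542/1000)/(0.634·0.008))²·1000/2/1000 = 12.68 kPa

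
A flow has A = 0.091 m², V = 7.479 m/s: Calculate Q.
Formula: Q = A V
Q = 0.091·7.479·1000 = 680.6 L/s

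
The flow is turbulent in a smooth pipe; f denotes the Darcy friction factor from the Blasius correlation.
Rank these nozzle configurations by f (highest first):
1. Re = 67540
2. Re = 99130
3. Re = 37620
Case 1: f = 0.0196
Case 2: f = 0.01781
Case 3: f = 0.02269
Ranking (highest first): 3, 1, 2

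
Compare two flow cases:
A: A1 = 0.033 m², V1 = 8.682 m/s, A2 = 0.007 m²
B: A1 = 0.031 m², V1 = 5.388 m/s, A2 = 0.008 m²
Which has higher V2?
V2(A) = 40.93 m/s, V2(B) = 20.88 m/s. Answer: A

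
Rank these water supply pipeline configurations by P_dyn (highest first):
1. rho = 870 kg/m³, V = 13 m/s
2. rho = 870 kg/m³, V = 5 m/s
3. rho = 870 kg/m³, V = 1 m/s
Case 1: P_dyn = 73.52 kPa
Case 2: P_dyn = 10.88 kPa
Case 3: P_dyn = 0.435 kPa
Ranking (highest first): 1, 2, 3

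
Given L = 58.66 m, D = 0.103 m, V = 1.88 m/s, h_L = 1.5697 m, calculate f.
Formula: h_L = f \frac{L}{D} \frac{V^2}{2g}
Substituting knowns: 1.5697 = f·(58.66/0.103)·1.88²/(2·9.81)
Solving for f: f = 1.5697·2·9.81/((58.66/0.103)·1.88²) = 0.0153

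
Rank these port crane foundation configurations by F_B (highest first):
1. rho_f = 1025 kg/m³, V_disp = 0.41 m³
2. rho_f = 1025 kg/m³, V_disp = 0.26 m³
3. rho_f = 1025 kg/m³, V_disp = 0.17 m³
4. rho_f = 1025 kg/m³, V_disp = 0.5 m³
Case 1: F_B = 4123 N
Case 2: F_B = 2614 N
Case 3: F_B = 1709 N
Case 4: F_B = 5028 N
Ranking (highest first): 4, 1, 2, 3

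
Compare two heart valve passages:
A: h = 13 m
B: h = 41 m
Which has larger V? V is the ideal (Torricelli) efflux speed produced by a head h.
V(A) = 15.97 m/s, V(B) = 28.36 m/s. Answer: B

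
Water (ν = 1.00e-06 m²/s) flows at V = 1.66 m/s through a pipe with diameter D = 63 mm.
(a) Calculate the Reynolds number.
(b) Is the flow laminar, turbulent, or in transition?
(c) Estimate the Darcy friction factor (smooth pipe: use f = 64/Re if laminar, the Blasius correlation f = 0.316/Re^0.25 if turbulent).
(a) Re = V·D/ν = 1.66·0.063/1.00e-06 = 104580
(b) Flow regime: turbulent (Re > 4000)
(c) Friction factor: f = 0.316/Re^0.25 = 0.316/104580^0.25 = 0.01757 (Blasius is strictly valid for Re ≲ 1e5; used here as the smooth-pipe estimate the problem specifies)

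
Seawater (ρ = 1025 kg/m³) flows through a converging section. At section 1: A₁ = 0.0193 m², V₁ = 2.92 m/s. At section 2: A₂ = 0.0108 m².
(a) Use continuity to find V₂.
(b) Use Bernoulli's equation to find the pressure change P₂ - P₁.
(a) Continuity: A₁V₁=A₂V₂ -> V₂=A₁V₁/A₂=0.0193*2.92/0.0108=5.22 m/s
(b) Bernoulli: P₂-P₁=0.5*rho*(V₁^2-V₂^2)/1000=0.5*1025*(2.92^2-5.22^2)/1000=-9.595 kPa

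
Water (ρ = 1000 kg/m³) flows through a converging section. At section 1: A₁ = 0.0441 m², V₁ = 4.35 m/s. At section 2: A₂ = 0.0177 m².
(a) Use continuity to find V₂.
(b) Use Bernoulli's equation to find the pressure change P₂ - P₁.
(a) Continuity: A₁V₁=A₂V₂ -> V₂=A₁V₁/A₂=0.0441*4.35/0.0177=10.84 m/s
(b) Bernoulli: P₂-P₁=0.5*rho*(V₁^2-V₂^2)/1000=0.5*1000*(4.35^2-10.84^2)/1000=-49.29 kPa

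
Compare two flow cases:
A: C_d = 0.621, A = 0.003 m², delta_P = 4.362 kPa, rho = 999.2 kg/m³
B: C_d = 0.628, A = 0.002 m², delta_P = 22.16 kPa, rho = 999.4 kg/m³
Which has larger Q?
Q(A) = 5.505 L/s, Q(B) = 8.364 L/s. Answer: B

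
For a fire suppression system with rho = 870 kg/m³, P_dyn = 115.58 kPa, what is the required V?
Formula: P_{dyn} = \frac{1}{2} \rho V^2
Substituting knowns: 115.58 = 0.5·870·V²/1000
Solving for V: V = √(2·(115.58·1000)/870) = 16.3 m/s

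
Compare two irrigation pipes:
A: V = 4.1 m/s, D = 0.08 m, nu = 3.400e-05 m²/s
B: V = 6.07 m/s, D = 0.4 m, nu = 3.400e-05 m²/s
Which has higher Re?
Re(A) = 9647, Re(B) = 71412. Answer: B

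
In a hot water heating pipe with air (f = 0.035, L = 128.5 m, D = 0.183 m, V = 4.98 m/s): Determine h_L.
Formula: h_L = f \frac{L}{D} \frac{V^2}{2g}
h_L = 0.035·(128.5/0.183)·4.98²/(2·9.81) = 31.07 m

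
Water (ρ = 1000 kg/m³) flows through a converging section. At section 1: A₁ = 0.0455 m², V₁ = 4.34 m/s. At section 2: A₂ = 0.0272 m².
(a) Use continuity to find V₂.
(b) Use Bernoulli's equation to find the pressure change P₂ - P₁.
(a) Continuity: A₁V₁=A₂V₂ -> V₂=A₁V₁/A₂=0.0455*4.34/0.0272=7.26 m/s
(b) Bernoulli: P₂-P₁=0.5*rho*(V₁^2-V₂^2)/1000=0.5*1000*(4.34^2-7.26^2)/1000=-16.94 kPa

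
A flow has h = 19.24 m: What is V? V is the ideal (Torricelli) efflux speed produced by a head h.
Formula: V = \sqrt{2 g h}
V = √(2·9.81·19.24) = 19.43 m/s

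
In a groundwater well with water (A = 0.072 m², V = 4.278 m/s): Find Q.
Formula: Q = A V
Q = 0.072·4.278·1000 = 308 L/s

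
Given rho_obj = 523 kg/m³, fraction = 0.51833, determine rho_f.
Formula: f_{sub} = \frac{\rho_{obj}}{\rho_f}
Substituting knowns: 0.51833 = 523/rho_f
Solving for rho_f: rho_f = 523/0.51833 = 1009 kg/m³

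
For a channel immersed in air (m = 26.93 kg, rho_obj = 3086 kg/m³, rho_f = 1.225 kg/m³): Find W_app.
Formula: W_{app} = mg\left(1 - \frac{\rho_f}{\rho_{obj}}\right)
W_app = 26.93·9.81·(1 − 1.225/3086) = 264.1 N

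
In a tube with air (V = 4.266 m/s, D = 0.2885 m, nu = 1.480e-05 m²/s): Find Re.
Formula: Re = \frac{V D}{\nu}
Re = 4.266·0.2885/1.480e-05 = 83158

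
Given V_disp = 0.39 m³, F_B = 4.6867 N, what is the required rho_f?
Formula: F_B = \rho_f g V_{disp}
Substituting knowns: 4.6867 = rho_f·9.81·0.39
Solving for rho_f: rho_f = 4.6867/(9.81·0.39) = 1.225 kg/m³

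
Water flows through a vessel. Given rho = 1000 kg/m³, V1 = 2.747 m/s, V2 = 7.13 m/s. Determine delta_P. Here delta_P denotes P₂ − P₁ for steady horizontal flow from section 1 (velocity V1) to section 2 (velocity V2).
Formula: \Delta P = \frac{1}{2} \rho (V_1^2 - V_2^2)
delta_P = 0.5·1000·(2.747² − 7.13²)/1000 = -21.65 kPa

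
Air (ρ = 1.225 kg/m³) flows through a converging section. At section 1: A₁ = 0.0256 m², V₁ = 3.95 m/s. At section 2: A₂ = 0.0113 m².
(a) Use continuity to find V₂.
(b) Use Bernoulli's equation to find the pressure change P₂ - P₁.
(a) Continuity: A₁V₁=A₂V₂ -> V₂=A₁V₁/A₂=0.0256*3.95/0.0113=8.95 m/s
(b) Bernoulli: P₂-P₁=0.5*rho*(V₁^2-V₂^2)/1000=0.5*1.225*(3.95^2-8.95^2)/1000=-0.03951 kPa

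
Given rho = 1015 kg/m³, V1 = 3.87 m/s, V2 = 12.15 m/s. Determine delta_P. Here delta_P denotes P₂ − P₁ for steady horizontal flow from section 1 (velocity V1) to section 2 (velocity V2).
Formula: \Delta P = \frac{1}{2} \rho (V_1^2 - V_2^2)
delta_P = 0.5·1015·(3.87² − 12.15²)/1000 = -67.32 kPa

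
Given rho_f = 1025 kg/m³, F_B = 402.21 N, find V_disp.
Formula: F_B = \rho_f g V_{disp}
Substituting knowns: 402.21 = 1025·9.81·V_disp
Solving for V_disp: V_disp = 402.21/(1025·9.81) = 0.04 m³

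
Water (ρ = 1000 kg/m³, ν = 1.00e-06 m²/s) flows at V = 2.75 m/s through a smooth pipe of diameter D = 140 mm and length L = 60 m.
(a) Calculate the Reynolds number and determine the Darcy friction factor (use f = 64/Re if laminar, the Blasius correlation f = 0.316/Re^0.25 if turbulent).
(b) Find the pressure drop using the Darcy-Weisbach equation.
(a) Re = V·D/ν = 2.75·0.14/1.00e-06 = 385000 → turbulent (Re > 4000); f = 0.316/Re^0.25 = 0.316/385000^0.25 = 0.012686 (Blasius is strictly valid for Re ≲ 1e5; used here as the smooth-pipe estimate the problem specifies)
(b) Darcy-Weisbach: ΔP = f·(L/D)·½ρV²/1000 = 0.012686·(60/0.140)·½·1000·2.75²/1000 = 20.56 kPa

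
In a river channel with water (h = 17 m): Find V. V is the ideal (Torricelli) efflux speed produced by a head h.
Formula: V = \sqrt{2 g h}
V = √(2·9.81·17) = 18.26 m/s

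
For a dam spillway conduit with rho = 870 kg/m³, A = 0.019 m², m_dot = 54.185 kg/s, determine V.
Formula: \dot{m} = \rho A V
Substituting knowns: 54.185 = 870·0.019·V
Solving for V: V = 54.185/(870·0.019) = 3.278 m/s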